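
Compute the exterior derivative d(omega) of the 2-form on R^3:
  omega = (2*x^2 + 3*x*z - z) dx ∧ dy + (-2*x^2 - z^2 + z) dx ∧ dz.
d(omega) = (3*x - 1) dx ∧ dy ∧ dz

For a 2-form omega = sum_{i<j} g_{ij} dx_i ∧ dx_j, the exterior derivative is
  d(omega) = sum_{i<j} d(g_{ij}) ∧ dx_i ∧ dx_j = sum_{i<j, k} (∂g_{ij}/∂x_k) dx_k ∧ dx_i ∧ dx_j.
Expand each term, using dx_k ∧ dx_i ∧ dx_j = sgn(permutation) dx_{(a)} ∧ dx_{(b)} ∧ dx_{(c)} with (a < b < c) sorted:
  d(2*x^2 + 3*x*z - z) includes (∂/∂z)(2*x^2 + 3*x*z - z) dz = (3*x - 1) dz, which multiplied by dx ∧ dy gives (3*x - 1) dx ∧ dy ∧ dz
Collecting like 3-forms: d(omega) = (3*x - 1) dx ∧ dy ∧ dz.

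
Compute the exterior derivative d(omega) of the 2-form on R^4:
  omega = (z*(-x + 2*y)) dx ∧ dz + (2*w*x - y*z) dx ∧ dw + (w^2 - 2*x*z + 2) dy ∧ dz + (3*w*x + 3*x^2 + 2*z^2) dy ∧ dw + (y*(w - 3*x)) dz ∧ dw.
d(omega) = (-4*z) dx ∧ dy ∧ dz + (3*w + 6*x + z) dx ∧ dy ∧ dw + (-2*y) dx ∧ dz ∧ dw + (3*w - 3*x - 4*z) dy ∧ dz ∧ dw

For a 2-form omega = sum_{i<j} g_{ij} dx_i ∧ dx_j, the exterior derivative is
  d(omega) = sum_{i<j} d(g_{ij}) ∧ dx_i ∧ dx_j = sum_{i<j, k} (∂g_{ij}/∂x_k) dx_k ∧ dx_i ∧ dx_j.
Expand each term, using dx_k ∧ dx_i ∧ dx_j = sgn(permutation) dx_{(a)} ∧ dx_{(b)} ∧ dx_{(c)} with (a < b < c) sorted:
  d(z*(-x + 2*y)) includes (∂/∂y)(z*(-x + 2*y)) dy = (2*z) dy, which multiplied by dx ∧ dz gives (-2*z) dx ∧ dy ∧ dz
  d(2*w*x - y*z) includes (∂/∂y)(2*w*x - y*z) dy = (-z) dy, which multiplied by dx ∧ dw gives (z) dx ∧ dy ∧ dw
  d(2*w*x - y*z) includes (∂/∂z)(2*w*x - y*z) dz = (-y) dz, which multiplied by dx ∧ dw gives (y) dx ∧ dz ∧ dw
  d(w^2 - 2*x*z + 2) includes (∂/∂x)(w^2 - 2*x*z + 2) dx = (-2*z) dx, which multiplied by dy ∧ dz gives (-2*z) dx ∧ dy ∧ dz
  d(w^2 - 2*x*z + 2) includes (∂/∂w)(w^2 - 2*x*z + 2) dw = (2*w) dw, which multiplied by dy ∧ dz gives (2*w) dy ∧ dz ∧ dw
  d(3*w*x + 3*x^2 + 2*z^2) includes (∂/∂x)(3*w*x + 3*x^2 + 2*z^2) dx = (3*w + 6*x) dx, which multiplied by dy ∧ dw gives (3*w + 6*x) dx ∧ dy ∧ dw
  d(3*w*x + 3*x^2 + 2*z^2) includes (∂/∂z)(3*w*x + 3*x^2 + 2*z^2) dz = (4*z) dz, which multiplied by dy ∧ dw gives (-4*z) dy ∧ dz ∧ dw
  d(y*(w - 3*x)) includes (∂/∂x)(y*(w - 3*x)) dx = (-3*y) dx, which multiplied by dz ∧ dw gives (-3*y) dx ∧ dz ∧ dw
  d(y*(w - 3*x)) includes (∂/∂y)(y*(w - 3*x)) dy = (w - 3*x) dy, which multiplied by dz ∧ dw gives (w - 3*x) dy ∧ dz ∧ dw
Collecting like 3-forms: d(omega) = (-4*z) dx ∧ dy ∧ dz + (3*w + 6*x + z) dx ∧ dy ∧ dw + (-2*y) dx ∧ dz ∧ dw + (3*w - 3*x - 4*z) dy ∧ dz ∧ dw.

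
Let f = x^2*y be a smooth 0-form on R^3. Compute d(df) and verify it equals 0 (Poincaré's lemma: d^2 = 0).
d(df) = 0

Step 1: df = sum_i (∂f/∂x_i) dx_i = (2*x*y) dx + (x^2) dy + (0) dz.
Step 2: Apply d again. Using the 1-form formula, the coefficient of dx ∧ dy in d(df) is ∂^2 f/∂x ∂y - ∂^2 f/∂y ∂x = (2*x) - (2*x) = 0 (equality of mixed partials for smooth f).
Similarly for dx ∧ dz and dy ∧ dz — all coefficients vanish. So d(df) = 0.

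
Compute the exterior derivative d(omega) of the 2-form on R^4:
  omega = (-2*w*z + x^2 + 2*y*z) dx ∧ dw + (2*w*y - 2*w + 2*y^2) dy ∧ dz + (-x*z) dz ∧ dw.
d(omega) = (-2*z) dx ∧ dy ∧ dw + (2*w - 2*y - z) dx ∧ dz ∧ dw + (2*y - 2) dy ∧ dz ∧ dw

For a 2-form omega = sum_{i<j} g_{ij} dx_i ∧ dx_j, the exterior derivative is
  d(omega) = sum_{i<j} d(g_{ij}) ∧ dx_i ∧ dx_j = sum_{i<j, k} (∂g_{ij}/∂x_k) dx_k ∧ dx_i ∧ dx_j.
Expand each term, using dx_k ∧ dx_i ∧ dx_j = sgn(permutation) dx_{(a)} ∧ dx_{(b)} ∧ dx_{(c)} with (a < b < c) sorted:
  d(-2*w*z + x^2 + 2*y*z) includes (∂/∂y)(-2*w*z + x^2 + 2*y*z) dy = (2*z) dy, which multiplied by dx ∧ dw gives (-2*z) dx ∧ dy ∧ dw
  d(-2*w*z + x^2 + 2*y*z) includes (∂/∂z)(-2*w*z + x^2 + 2*y*z) dz = (-2*w + 2*y) dz, which multiplied by dx ∧ dw gives (2*w - 2*y) dx ∧ dz ∧ dw
  d(2*w*y - 2*w + 2*y^2) includes (∂/∂w)(2*w*y - 2*w + 2*y^2) dw = (2*y - 2) dw, which multiplied by dy ∧ dz gives (2*y - 2) dy ∧ dz ∧ dw
  d(-x*z) includes (∂/∂x)(-x*z) dx = (-z) dx, which multiplied by dz ∧ dw gives (-z) dx ∧ dz ∧ dw
Collecting like 3-forms: d(omega) = (-2*z) dx ∧ dy ∧ dw + (2*w - 2*y - z) dx ∧ dz ∧ dw + (2*y - 2) dy ∧ dz ∧ dw.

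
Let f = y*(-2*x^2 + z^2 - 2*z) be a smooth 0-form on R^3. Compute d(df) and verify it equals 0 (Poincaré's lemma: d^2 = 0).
d(df) = 0

Step 1: df = sum_i (∂f/∂x_i) dx_i = (-4*x*y) dx + (-2*x^2 + z^2 - 2*z) dy + (2*y*(z - 1)) dz.
Step 2: Apply d again. Using the 1-form formula, the coefficient of dx ∧ dy in d(df) is ∂^2 f/∂x ∂y - ∂^2 f/∂y ∂x = (-4*x) - (-4*x) = 0 (equality of mixed partials for smooth f).
Similarly for dx ∧ dz and dy ∧ dz — all coefficients vanish. So d(df) = 0.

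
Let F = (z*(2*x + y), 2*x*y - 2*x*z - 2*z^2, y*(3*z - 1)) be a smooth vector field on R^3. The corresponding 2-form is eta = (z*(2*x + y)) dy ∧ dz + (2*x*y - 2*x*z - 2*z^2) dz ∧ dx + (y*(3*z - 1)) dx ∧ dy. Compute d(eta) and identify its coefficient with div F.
d(eta) = (2*x + 3*y + 2*z) dx ∧ dy ∧ dz; div F = 2*x + 3*y + 2*z

For a 2-form in R^3 of the form above, applying d gives a 3-form with coefficient ∂P/∂x + ∂Q/∂y + ∂R/∂z:
  ∂P/∂x = 2*z
  ∂Q/∂y = 2*x
  ∂R/∂z = 3*y
Sum = 2*x + 3*y + 2*z, which is exactly div F.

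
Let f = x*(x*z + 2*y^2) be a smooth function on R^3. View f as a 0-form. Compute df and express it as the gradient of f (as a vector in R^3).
df = (2*x*z + 2*y^2) dx + (4*x*y) dy + (x^2) dz; grad f = (2*x*z + 2*y^2, 4*x*y, x^2)

For a 0-form f, d f = (∂f/∂x) dx + (∂f/∂y) dy + (∂f/∂z) dz. The components of the vector representation are exactly the entries of grad f in Cartesian coordinates:
  ∂f/∂x = 2*x*z + 2*y^2
  ∂f/∂y = 4*x*y
  ∂f/∂z = x^2.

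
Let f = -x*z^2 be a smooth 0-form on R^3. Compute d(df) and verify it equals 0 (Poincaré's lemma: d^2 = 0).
d(df) = 0

Step 1: df = sum_i (∂f/∂x_i) dx_i = (-z^2) dx + (0) dy + (-2*x*z) dz.
Step 2: Apply d again. Using the 1-form formula, the coefficient of dx ∧ dy in d(df) is ∂^2 f/∂x ∂y - ∂^2 f/∂y ∂x = (0) - (0) = 0 (equality of mixed partials for smooth f).
Similarly for dx ∧ dz and dy ∧ dz — all coefficients vanish. So d(df) = 0.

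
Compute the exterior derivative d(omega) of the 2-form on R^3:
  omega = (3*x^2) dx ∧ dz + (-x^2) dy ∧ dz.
d(omega) = (-2*x) dx ∧ dy ∧ dz

For a 2-form omega = sum_{i<j} g_{ij} dx_i ∧ dx_j, the exterior derivative is
  d(omega) = sum_{i<j} d(g_{ij}) ∧ dx_i ∧ dx_j = sum_{i<j, k} (∂g_{ij}/∂x_k) dx_k ∧ dx_i ∧ dx_j.
Expand each term, using dx_k ∧ dx_i ∧ dx_j = sgn(permutation) dx_{(a)} ∧ dx_{(b)} ∧ dx_{(c)} with (a < b < c) sorted:
  d(-x^2) includes (∂/∂x)(-x^2) dx = (-2*x) dx, which multiplied by dy ∧ dz gives (-2*x) dx ∧ dy ∧ dz
Collecting like 3-forms: d(omega) = (-2*x) dx ∧ dy ∧ dz.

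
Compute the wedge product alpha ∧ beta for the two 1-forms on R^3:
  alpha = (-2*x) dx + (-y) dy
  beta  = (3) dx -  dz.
alpha ∧ beta = (2*x) dx ∧ dz + (3*y) dx ∧ dy + (y) dy ∧ dz

Distribute the wedge, using dx_i ∧ dx_j = -dx_j ∧ dx_i and dx_i ∧ dx_i = 0. For each pair (i, j) with i < j, the coefficient of dx_i ∧ dx_j in alpha ∧ beta is (alpha_i * beta_j - alpha_j * beta_i). Collecting: alpha ∧ beta = (2*x) dx ∧ dz + (3*y) dx ∧ dy + (y) dy ∧ dz.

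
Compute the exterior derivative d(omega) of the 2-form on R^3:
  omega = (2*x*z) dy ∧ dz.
d(omega) = (2*z) dx ∧ dy ∧ dz

For a 2-form omega = sum_{i<j} g_{ij} dx_i ∧ dx_j, the exterior derivative is
  d(omega) = sum_{i<j} d(g_{ij}) ∧ dx_i ∧ dx_j = sum_{i<j, k} (∂g_{ij}/∂x_k) dx_k ∧ dx_i ∧ dx_j.
Expand each term, using dx_k ∧ dx_i ∧ dx_j = sgn(permutation) dx_{(a)} ∧ dx_{(b)} ∧ dx_{(c)} with (a < b < c) sorted:
  d(2*x*z) includes (∂/∂x)(2*x*z) dx = (2*z) dx, which multiplied by dy ∧ dz gives (2*z) dx ∧ dy ∧ dz
Collecting like 3-forms: d(omega) = (2*z) dx ∧ dy ∧ dz.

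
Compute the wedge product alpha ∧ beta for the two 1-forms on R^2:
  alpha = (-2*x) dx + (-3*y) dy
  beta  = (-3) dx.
alpha ∧ beta = (-9*y) dx ∧ dy

Distribute the wedge, using dx_i ∧ dx_j = -dx_j ∧ dx_i and dx_i ∧ dx_i = 0. For each pair (i, j) with i < j, the coefficient of dx_i ∧ dx_j in alpha ∧ beta is (alpha_i * beta_j - alpha_j * beta_i). Collecting: alpha ∧ beta = (-9*y) dx ∧ dy.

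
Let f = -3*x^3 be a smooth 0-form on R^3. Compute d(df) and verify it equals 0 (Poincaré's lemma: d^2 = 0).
d(df) = 0

Step 1: df = sum_i (∂f/∂x_i) dx_i = (-9*x^2) dx + (0) dy + (0) dz.
Step 2: Apply d again. Using the 1-form formula, the coefficient of dx ∧ dy in d(df) is ∂^2 f/∂x ∂y - ∂^2 f/∂y ∂x = (0) - (0) = 0 (equality of mixed partials for smooth f).
Similarly for dx ∧ dz and dy ∧ dz — all coefficients vanish. So d(df) = 0.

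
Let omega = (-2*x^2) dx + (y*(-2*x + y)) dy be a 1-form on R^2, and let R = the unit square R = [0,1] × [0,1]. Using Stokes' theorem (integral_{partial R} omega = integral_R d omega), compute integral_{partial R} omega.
integral_(partial R) omega = -1

Stokes: integral_partial_R omega = integral_R d omega with d omega = (∂Q/∂x - ∂P/∂y) dx ∧ dy.
  ∂Q/∂x = -2*y
  ∂P/∂y = 0
  integrand = ∂Q/∂x - ∂P/∂y = -2*y.
Integrating over R: integral_0^1 integral_0^1 (-2*y) dx dy = -1.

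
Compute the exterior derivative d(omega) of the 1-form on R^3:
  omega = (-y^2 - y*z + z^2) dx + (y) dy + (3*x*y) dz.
d(omega) = (2*y + z) dx ∧ dy + (4*y - 2*z) dx ∧ dz + (3*x) dy ∧ dz

For a 1-form omega = sum_i f_i dx_i, the exterior derivative is
  d(omega) = sum_{i < j} (∂f_j/∂x_i - ∂f_i/∂x_j) dx_i ∧ dx_j.
  coefficient of dx ∧ dy: ∂f_2/∂x - ∂f_1/∂y = ∂(y)/∂x - ∂(-y^2 - y*z + z^2)/∂y = 2*y + z
  coefficient of dx ∧ dz: ∂f_3/∂x - ∂f_1/∂z = ∂(3*x*y)/∂x - ∂(-y^2 - y*z + z^2)/∂z = 4*y - 2*z
  coefficient of dy ∧ dz: ∂f_3/∂y - ∂f_2/∂z = ∂(3*x*y)/∂y - ∂(y)/∂z = 3*x
Assembling: d(omega) = (2*y + z) dx ∧ dy + (4*y - 2*z) dx ∧ dz + (3*x) dy ∧ dz.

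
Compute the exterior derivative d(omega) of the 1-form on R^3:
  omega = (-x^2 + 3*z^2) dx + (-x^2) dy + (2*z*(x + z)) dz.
d(omega) = (-2*x) dx ∧ dy + (-4*z) dx ∧ dz

For a 1-form omega = sum_i f_i dx_i, the exterior derivative is
  d(omega) = sum_{i < j} (∂f_j/∂x_i - ∂f_i/∂x_j) dx_i ∧ dx_j.
  coefficient of dx ∧ dy: ∂f_2/∂x - ∂f_1/∂y = ∂(-x^2)/∂x - ∂(-x^2 + 3*z^2)/∂y = -2*x
  coefficient of dx ∧ dz: ∂f_3/∂x - ∂f_1/∂z = ∂(2*z*(x + z))/∂x - ∂(-x^2 + 3*z^2)/∂z = -4*z
Assembling: d(omega) = (-2*x) dx ∧ dy + (-4*z) dx ∧ dz.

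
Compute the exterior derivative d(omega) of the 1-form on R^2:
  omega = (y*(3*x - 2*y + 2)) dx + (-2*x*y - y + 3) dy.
d(omega) = (-3*x + 2*y - 2) dx ∧ dy

For a 1-form omega = sum_i f_i dx_i, the exterior derivative is
  d(omega) = sum_{i < j} (∂f_j/∂x_i - ∂f_i/∂x_j) dx_i ∧ dx_j.
  coefficient of dx ∧ dy: ∂f_2/∂x - ∂f_1/∂y = ∂(-2*x*y - y + 3)/∂x - ∂(y*(3*x - 2*y + 2))/∂y = -3*x + 2*y - 2
Assembling: d(omega) = (-3*x + 2*y - 2) dx ∧ dy.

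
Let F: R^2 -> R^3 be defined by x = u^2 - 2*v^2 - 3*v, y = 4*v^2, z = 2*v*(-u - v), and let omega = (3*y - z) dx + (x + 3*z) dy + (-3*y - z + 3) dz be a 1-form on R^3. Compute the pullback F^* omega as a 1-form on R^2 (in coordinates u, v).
F^* omega = (2*v*(2*u^2 + 12*u*v + 10*v^2 - 3)) du + (4*u^2*v - 44*u*v^2 - 6*u*v - 6*u - 80*v^3 - 66*v^2 - 12*v) dv

Using F^*(f dg) = (f ∘ F) d(g ∘ F), substitute each coordinate x_i by F_i(u, v) in f_i, and replace dx_i by d F_i = (∂F_i/∂u) du + (∂F_i/∂v) dv.
  For the x component: f_1(F) = 2*v*(u + 7*v); d F_1 = (2*u) du + (-4*v - 3) dv
  For the y component: f_2(F) = u^2 - 6*u*v - 8*v^2 - 3*v; d F_2 = (0) du + (8*v) dv
  For the z component: f_3(F) = 2*u*v - 10*v^2 + 3; d F_3 = (-2*v) du + (-2*u - 4*v) dv
Combining and collecting du, dv coefficients:
  coeff of du: 2*v*(2*u^2 + 12*u*v + 10*v^2 - 3)
  coeff of dv: 4*u^2*v - 44*u*v^2 - 6*u*v - 6*u - 80*v^3 - 66*v^2 - 12*v
F^* omega = (2*v*(2*u^2 + 12*u*v + 10*v^2 - 3)) du + (4*u^2*v - 44*u*v^2 - 6*u*v - 6*u - 80*v^3 - 66*v^2 - 12*v) dv.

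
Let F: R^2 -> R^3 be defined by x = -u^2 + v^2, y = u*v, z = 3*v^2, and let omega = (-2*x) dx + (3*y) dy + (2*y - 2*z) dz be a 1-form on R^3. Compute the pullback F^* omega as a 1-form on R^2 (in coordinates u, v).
F^* omega = (u*(-4*u^2 + 7*v^2)) du + (v*(7*u^2 + 12*u*v - 40*v^2)) dv

Using F^*(f dg) = (f ∘ F) d(g ∘ F), substitute each coordinate x_i by F_i(u, v) in f_i, and replace dx_i by d F_i = (∂F_i/∂u) du + (∂F_i/∂v) dv.
  For the x component: f_1(F) = 2*u^2 - 2*v^2; d F_1 = (-2*u) du + (2*v) dv
  For the y component: f_2(F) = 3*u*v; d F_2 = (v) du + (u) dv
  For the z component: f_3(F) = 2*v*(u - 3*v); d F_3 = (0) du + (6*v) dv
Combining and collecting du, dv coefficients:
  coeff of du: u*(-4*u^2 + 7*v^2)
  coeff of dv: v*(7*u^2 + 12*u*v - 40*v^2)
F^* omega = (u*(-4*u^2 + 7*v^2)) du + (v*(7*u^2 + 12*u*v - 40*v^2)) dv.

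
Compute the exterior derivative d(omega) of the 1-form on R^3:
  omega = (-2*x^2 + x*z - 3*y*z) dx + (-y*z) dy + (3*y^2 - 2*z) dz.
d(omega) = (3*z) dx ∧ dy + (-x + 3*y) dx ∧ dz + (7*y) dy ∧ dz

For a 1-form omega = sum_i f_i dx_i, the exterior derivative is
  d(omega) = sum_{i < j} (∂f_j/∂x_i - ∂f_i/∂x_j) dx_i ∧ dx_j.
  coefficient of dx ∧ dy: ∂f_2/∂x - ∂f_1/∂y = ∂(-y*z)/∂x - ∂(-2*x^2 + x*z - 3*y*z)/∂y = 3*z
  coefficient of dx ∧ dz: ∂f_3/∂x - ∂f_1/∂z = ∂(3*y^2 - 2*z)/∂x - ∂(-2*x^2 + x*z - 3*y*z)/∂z = -x + 3*y
  coefficient of dy ∧ dz: ∂f_3/∂y - ∂f_2/∂z = ∂(3*y^2 - 2*z)/∂y - ∂(-y*z)/∂z = 7*y
Assembling: d(omega) = (3*z) dx ∧ dy + (-x + 3*y) dx ∧ dz + (7*y) dy ∧ dz.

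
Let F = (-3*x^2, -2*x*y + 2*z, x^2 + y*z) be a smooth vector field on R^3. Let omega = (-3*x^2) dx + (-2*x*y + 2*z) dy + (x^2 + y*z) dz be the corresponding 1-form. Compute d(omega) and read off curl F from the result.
d(omega) = (z - 2) dy ∧ dz + (-2*x) dz ∧ dx + (-2*y) dx ∧ dy; curl F = (z - 2, -2*x, -2*y)

d omega = sum_{i<j} (∂f_j/∂x_i - ∂f_i/∂x_j) dx_i ∧ dx_j. Under the identification (dy ∧ dz, dz ∧ dx, dx ∧ dy) ↔ (e_x, e_y, e_z), the coefficients are exactly the components of curl F. Compute:
  ∂R/∂y - ∂Q/∂z = (z) - (2) = z - 2
  ∂P/∂z - ∂R/∂x = (0) - (2*x) = -2*x
  ∂Q/∂x - ∂P/∂y = (-2*y) - (0) = -2*y.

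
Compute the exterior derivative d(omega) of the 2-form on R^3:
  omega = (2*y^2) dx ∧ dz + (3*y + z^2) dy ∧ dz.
d(omega) = (-4*y) dx ∧ dy ∧ dz

For a 2-form omega = sum_{i<j} g_{ij} dx_i ∧ dx_j, the exterior derivative is
  d(omega) = sum_{i<j} d(g_{ij}) ∧ dx_i ∧ dx_j = sum_{i<j, k} (∂g_{ij}/∂x_k) dx_k ∧ dx_i ∧ dx_j.
Expand each term, using dx_k ∧ dx_i ∧ dx_j = sgn(permutation) dx_{(a)} ∧ dx_{(b)} ∧ dx_{(c)} with (a < b < c) sorted:
  d(2*y^2) includes (∂/∂y)(2*y^2) dy = (4*y) dy, which multiplied by dx ∧ dz gives (-4*y) dx ∧ dy ∧ dz
Collecting like 3-forms: d(omega) = (-4*y) dx ∧ dy ∧ dz.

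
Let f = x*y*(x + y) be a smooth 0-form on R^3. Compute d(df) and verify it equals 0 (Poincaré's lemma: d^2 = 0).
d(df) = 0

Step 1: df = sum_i (∂f/∂x_i) dx_i = (y*(2*x + y)) dx + (x*(x + 2*y)) dy + (0) dz.
Step 2: Apply d again. Using the 1-form formula, the coefficient of dx ∧ dy in d(df) is ∂^2 f/∂x ∂y - ∂^2 f/∂y ∂x = (2*x + 2*y) - (2*x + 2*y) = 0 (equality of mixed partials for smooth f).
Similarly for dx ∧ dz and dy ∧ dz — all coefficients vanish. So d(df) = 0.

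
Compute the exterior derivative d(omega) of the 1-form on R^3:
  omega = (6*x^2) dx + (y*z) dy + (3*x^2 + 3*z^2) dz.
d(omega) = (6*x) dx ∧ dz + (-y) dy ∧ dz

For a 1-form omega = sum_i f_i dx_i, the exterior derivative is
  d(omega) = sum_{i < j} (∂f_j/∂x_i - ∂f_i/∂x_j) dx_i ∧ dx_j.
  coefficient of dx ∧ dz: ∂f_3/∂x - ∂f_1/∂z = ∂(3*x^2 + 3*z^2)/∂x - ∂(6*x^2)/∂z = 6*x
  coefficient of dy ∧ dz: ∂f_3/∂y - ∂f_2/∂z = ∂(3*x^2 + 3*z^2)/∂y - ∂(y*z)/∂z = -y
Assembling: d(omega) = (6*x) dx ∧ dz + (-y) dy ∧ dz.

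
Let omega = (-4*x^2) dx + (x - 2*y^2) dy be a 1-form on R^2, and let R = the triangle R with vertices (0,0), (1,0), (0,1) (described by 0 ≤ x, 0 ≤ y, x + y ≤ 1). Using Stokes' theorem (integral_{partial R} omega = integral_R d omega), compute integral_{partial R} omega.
integral_(partial R) omega = 1/2

Stokes: integral_partial_R omega = integral_R d omega with d omega = (∂Q/∂x - ∂P/∂y) dx ∧ dy.
  ∂Q/∂x = 1
  ∂P/∂y = 0
  integrand = ∂Q/∂x - ∂P/∂y = 1.
Integrating over R: integral_0^1 integral_0^{1-x} (1) dy dx = 1/2.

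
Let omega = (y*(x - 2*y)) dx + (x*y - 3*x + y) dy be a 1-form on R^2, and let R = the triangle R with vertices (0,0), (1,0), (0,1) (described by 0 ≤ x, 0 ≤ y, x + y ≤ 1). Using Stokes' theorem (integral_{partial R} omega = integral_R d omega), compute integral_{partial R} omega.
integral_(partial R) omega = -5/6

Stokes: integral_partial_R omega = integral_R d omega with d omega = (∂Q/∂x - ∂P/∂y) dx ∧ dy.
  ∂Q/∂x = y - 3
  ∂P/∂y = x - 4*y
  integrand = ∂Q/∂x - ∂P/∂y = -x + 5*y - 3.
Integrating over R: integral_0^1 integral_0^{1-x} (-x + 5*y - 3) dy dx = -5/6.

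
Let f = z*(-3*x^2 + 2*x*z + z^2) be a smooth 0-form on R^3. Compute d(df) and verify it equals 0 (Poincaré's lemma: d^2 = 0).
d(df) = 0

Step 1: df = sum_i (∂f/∂x_i) dx_i = (2*z*(-3*x + z)) dx + (0) dy + (-3*x^2 + 4*x*z + 3*z^2) dz.
Step 2: Apply d again. Using the 1-form formula, the coefficient of dx ∧ dy in d(df) is ∂^2 f/∂x ∂y - ∂^2 f/∂y ∂x = (0) - (0) = 0 (equality of mixed partials for smooth f).
Similarly for dx ∧ dz and dy ∧ dz — all coefficients vanish. So d(df) = 0.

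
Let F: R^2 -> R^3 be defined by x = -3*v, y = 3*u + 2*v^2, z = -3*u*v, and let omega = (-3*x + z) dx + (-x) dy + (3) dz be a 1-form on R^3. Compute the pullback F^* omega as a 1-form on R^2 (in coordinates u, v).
F^* omega = (9*u*v - 9*u + 12*v^2 - 27*v) dv

Using F^*(f dg) = (f ∘ F) d(g ∘ F), substitute each coordinate x_i by F_i(u, v) in f_i, and replace dx_i by d F_i = (∂F_i/∂u) du + (∂F_i/∂v) dv.
  For the x component: f_1(F) = 3*v*(3 - u); d F_1 = (0) du + (-3) dv
  For the y component: f_2(F) = 3*v; d F_2 = (3) du + (4*v) dv
  For the z component: f_3(F) = 3; d F_3 = (-3*v) du + (-3*u) dv
Combining and collecting du, dv coefficients:
  coeff of du: 0
  coeff of dv: 9*u*v - 9*u + 12*v^2 - 27*v
F^* omega = (9*u*v - 9*u + 12*v^2 - 27*v) dv.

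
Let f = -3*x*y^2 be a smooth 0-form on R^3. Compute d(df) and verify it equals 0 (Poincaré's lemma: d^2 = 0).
d(df) = 0

Step 1: df = sum_i (∂f/∂x_i) dx_i = (-3*y^2) dx + (-6*x*y) dy + (0) dz.
Step 2: Apply d again. Using the 1-form formula, the coefficient of dx ∧ dy in d(df) is ∂^2 f/∂x ∂y - ∂^2 f/∂y ∂x = (-6*y) - (-6*y) = 0 (equality of mixed partials for smooth f).
Similarly for dx ∧ dz and dy ∧ dz — all coefficients vanish. So d(df) = 0.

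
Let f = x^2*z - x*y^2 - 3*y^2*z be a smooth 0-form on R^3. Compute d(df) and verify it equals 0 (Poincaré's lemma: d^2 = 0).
d(df) = 0

Step 1: df = sum_i (∂f/∂x_i) dx_i = (2*x*z - y^2) dx + (2*y*(-x - 3*z)) dy + (x^2 - 3*y^2) dz.
Step 2: Apply d again. Using the 1-form formula, the coefficient of dx ∧ dy in d(df) is ∂^2 f/∂x ∂y - ∂^2 f/∂y ∂x = (-2*y) - (-2*y) = 0 (equality of mixed partials for smooth f).
Similarly for dx ∧ dz and dy ∧ dz — all coefficients vanish. So d(df) = 0.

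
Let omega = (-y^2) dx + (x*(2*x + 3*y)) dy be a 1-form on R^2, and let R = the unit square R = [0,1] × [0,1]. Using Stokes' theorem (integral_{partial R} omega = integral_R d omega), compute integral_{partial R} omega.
integral_(partial R) omega = 9/2

Stokes: integral_partial_R omega = integral_R d omega with d omega = (∂Q/∂x - ∂P/∂y) dx ∧ dy.
  ∂Q/∂x = 4*x + 3*y
  ∂P/∂y = -2*y
  integrand = ∂Q/∂x - ∂P/∂y = 4*x + 5*y.
Integrating over R: integral_0^1 integral_0^1 (4*x + 5*y) dx dy = 9/2.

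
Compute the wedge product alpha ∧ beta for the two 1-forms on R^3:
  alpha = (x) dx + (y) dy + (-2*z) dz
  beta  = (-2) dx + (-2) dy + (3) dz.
alpha ∧ beta = (-2*x + 2*y) dx ∧ dy + (3*x - 4*z) dx ∧ dz + (3*y - 4*z) dy ∧ dz

Distribute the wedge, using dx_i ∧ dx_j = -dx_j ∧ dx_i and dx_i ∧ dx_i = 0. For each pair (i, j) with i < j, the coefficient of dx_i ∧ dx_j in alpha ∧ beta is (alpha_i * beta_j - alpha_j * beta_i). Collecting: alpha ∧ beta = (-2*x + 2*y) dx ∧ dy + (3*x - 4*z) dx ∧ dz + (3*y - 4*z) dy ∧ dz.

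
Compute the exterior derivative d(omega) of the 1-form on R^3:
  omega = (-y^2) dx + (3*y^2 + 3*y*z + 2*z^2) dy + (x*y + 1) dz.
d(omega) = (2*y) dx ∧ dy + (y) dx ∧ dz + (x - 3*y - 4*z) dy ∧ dz

For a 1-form omega = sum_i f_i dx_i, the exterior derivative is
  d(omega) = sum_{i < j} (∂f_j/∂x_i - ∂f_i/∂x_j) dx_i ∧ dx_j.
  coefficient of dx ∧ dy: ∂f_2/∂x - ∂f_1/∂y = ∂(3*y^2 + 3*y*z + 2*z^2)/∂x - ∂(-y^2)/∂y = 2*y
  coefficient of dx ∧ dz: ∂f_3/∂x - ∂f_1/∂z = ∂(x*y + 1)/∂x - ∂(-y^2)/∂z = y
  coefficient of dy ∧ dz: ∂f_3/∂y - ∂f_2/∂z = ∂(x*y + 1)/∂y - ∂(3*y^2 + 3*y*z + 2*z^2)/∂z = x - 3*y - 4*z
Assembling: d(omega) = (2*y) dx ∧ dy + (y) dx ∧ dz + (x - 3*y - 4*z) dy ∧ dz.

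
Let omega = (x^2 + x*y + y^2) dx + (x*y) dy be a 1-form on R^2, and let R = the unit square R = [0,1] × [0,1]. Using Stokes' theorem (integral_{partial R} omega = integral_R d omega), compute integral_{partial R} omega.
integral_(partial R) omega = -1

Stokes: integral_partial_R omega = integral_R d omega with d omega = (∂Q/∂x - ∂P/∂y) dx ∧ dy.
  ∂Q/∂x = y
  ∂P/∂y = x + 2*y
  integrand = ∂Q/∂x - ∂P/∂y = -x - y.
Integrating over R: integral_0^1 integral_0^1 (-x - y) dx dy = -1.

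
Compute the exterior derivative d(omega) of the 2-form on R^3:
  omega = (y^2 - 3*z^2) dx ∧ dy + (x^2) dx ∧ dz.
d(omega) = (-6*z) dx ∧ dy ∧ dz

For a 2-form omega = sum_{i<j} g_{ij} dx_i ∧ dx_j, the exterior derivative is
  d(omega) = sum_{i<j} d(g_{ij}) ∧ dx_i ∧ dx_j = sum_{i<j, k} (∂g_{ij}/∂x_k) dx_k ∧ dx_i ∧ dx_j.
Expand each term, using dx_k ∧ dx_i ∧ dx_j = sgn(permutation) dx_{(a)} ∧ dx_{(b)} ∧ dx_{(c)} with (a < b < c) sorted:
  d(y^2 - 3*z^2) includes (∂/∂z)(y^2 - 3*z^2) dz = (-6*z) dz, which multiplied by dx ∧ dy gives (-6*z) dx ∧ dy ∧ dz
Collecting like 3-forms: d(omega) = (-6*z) dx ∧ dy ∧ dz.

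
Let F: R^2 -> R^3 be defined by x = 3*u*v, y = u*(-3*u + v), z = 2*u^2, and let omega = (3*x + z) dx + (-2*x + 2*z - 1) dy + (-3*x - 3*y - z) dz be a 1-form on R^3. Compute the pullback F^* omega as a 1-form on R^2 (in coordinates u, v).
F^* omega = (4*u^3 - 2*u^2*v + 21*u*v^2 + 6*u - v) du + (u*(10*u^2 + 21*u*v - 1)) dv

Using F^*(f dg) = (f ∘ F) d(g ∘ F), substitute each coordinate x_i by F_i(u, v) in f_i, and replace dx_i by d F_i = (∂F_i/∂u) du + (∂F_i/∂v) dv.
  For the x component: f_1(F) = u*(2*u + 9*v); d F_1 = (3*v) du + (3*u) dv
  For the y component: f_2(F) = 4*u^2 - 6*u*v - 1; d F_2 = (-6*u + v) du + (u) dv
  For the z component: f_3(F) = u*(7*u - 12*v); d F_3 = (4*u) du + (0) dv
Combining and collecting du, dv coefficients:
  coeff of du: 4*u^3 - 2*u^2*v + 21*u*v^2 + 6*u - v
  coeff of dv: u*(10*u^2 + 21*u*v - 1)
F^* omega = (4*u^3 - 2*u^2*v + 21*u*v^2 + 6*u - v) du + (u*(10*u^2 + 21*u*v - 1)) dv.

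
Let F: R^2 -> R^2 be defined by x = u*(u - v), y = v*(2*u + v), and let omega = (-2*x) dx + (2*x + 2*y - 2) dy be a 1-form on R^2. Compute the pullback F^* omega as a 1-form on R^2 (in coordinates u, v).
F^* omega = (-4*u^3 + 10*u^2*v + 2*u*v^2 + 4*v^3 - 4*v) du + (6*u^3 + 6*u^2*v + 8*u*v^2 - 4*u + 4*v^3 - 4*v) dv

Using F^*(f dg) = (f ∘ F) d(g ∘ F), substitute each coordinate x_i by F_i(u, v) in f_i, and replace dx_i by d F_i = (∂F_i/∂u) du + (∂F_i/∂v) dv.
  For the x component: f_1(F) = 2*u*(-u + v); d F_1 = (2*u - v) du + (-u) dv
  For the y component: f_2(F) = 2*u^2 + 2*u*v + 2*v^2 - 2; d F_2 = (2*v) du + (2*u + 2*v) dv
Combining and collecting du, dv coefficients:
  coeff of du: -4*u^3 + 10*u^2*v + 2*u*v^2 + 4*v^3 - 4*v
  coeff of dv: 6*u^3 + 6*u^2*v + 8*u*v^2 - 4*u + 4*v^3 - 4*v
F^* omega = (-4*u^3 + 10*u^2*v + 2*u*v^2 + 4*v^3 - 4*v) du + (6*u^3 + 6*u^2*v + 8*u*v^2 - 4*u + 4*v^3 - 4*v) dv.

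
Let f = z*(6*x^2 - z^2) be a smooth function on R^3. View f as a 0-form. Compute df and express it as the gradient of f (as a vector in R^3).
df = (12*x*z) dx + (0) dy + (6*x^2 - 3*z^2) dz; grad f = (12*x*z, 0, 6*x^2 - 3*z^2)

For a 0-form f, d f = (∂f/∂x) dx + (∂f/∂y) dy + (∂f/∂z) dz. The components of the vector representation are exactly the entries of grad f in Cartesian coordinates:
  ∂f/∂x = 12*x*z
  ∂f/∂y = 0
  ∂f/∂z = 6*x^2 - 3*z^2.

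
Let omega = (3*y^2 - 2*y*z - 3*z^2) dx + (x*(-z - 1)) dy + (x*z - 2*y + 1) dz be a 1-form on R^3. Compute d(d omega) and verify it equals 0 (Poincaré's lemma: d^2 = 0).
d(d omega) = 0

Step 1: d omega = sum_{i<j} (∂f_j/∂x_i - ∂f_i/∂x_j) dx_i ∧ dx_j:
  coeff of dx ∧ dy: -6*y + z - 1
  coeff of dx ∧ dz: 2*y + 7*z
  coeff of dy ∧ dz: x - 2
Step 2: Apply d again to each 2-form coefficient. The only possible 3-form in R^3 is dx ∧ dy ∧ dz, with coefficient
  ∂(coeff of dy∧dz)/∂x - ∂(coeff of dx∧dz)/∂y + ∂(coeff of dx∧dy)/∂z
  = ∂/∂x (x - 2) - ∂/∂y (2*y + 7*z) + ∂/∂z (-6*y + z - 1).
Each of these terms simplifies to sums of mixed partials that cancel in pairs. The result is 0 (by equality of mixed partials for smooth functions — Schwarz / Clairaut).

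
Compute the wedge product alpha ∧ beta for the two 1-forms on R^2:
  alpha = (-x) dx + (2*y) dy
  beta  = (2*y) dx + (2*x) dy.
alpha ∧ beta = (-2*x^2 - 4*y^2) dx ∧ dy

Distribute the wedge, using dx_i ∧ dx_j = -dx_j ∧ dx_i and dx_i ∧ dx_i = 0. For each pair (i, j) with i < j, the coefficient of dx_i ∧ dx_j in alpha ∧ beta is (alpha_i * beta_j - alpha_j * beta_i). Collecting: alpha ∧ beta = (-2*x^2 - 4*y^2) dx ∧ dy.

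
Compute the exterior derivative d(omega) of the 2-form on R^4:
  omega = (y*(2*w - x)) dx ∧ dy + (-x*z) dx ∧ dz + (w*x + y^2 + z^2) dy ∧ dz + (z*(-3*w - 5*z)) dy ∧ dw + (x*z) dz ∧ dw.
d(omega) = (2*y) dx ∧ dy ∧ dw + (w) dx ∧ dy ∧ dz + (3*w + x + 10*z) dy ∧ dz ∧ dw + (z) dx ∧ dz ∧ dw

For a 2-form omega = sum_{i<j} g_{ij} dx_i ∧ dx_j, the exterior derivative is
  d(omega) = sum_{i<j} d(g_{ij}) ∧ dx_i ∧ dx_j = sum_{i<j, k} (∂g_{ij}/∂x_k) dx_k ∧ dx_i ∧ dx_j.
Expand each term, using dx_k ∧ dx_i ∧ dx_j = sgn(permutation) dx_{(a)} ∧ dx_{(b)} ∧ dx_{(c)} with (a < b < c) sorted:
  d(y*(2*w - x)) includes (∂/∂w)(y*(2*w - x)) dw = (2*y) dw, which multiplied by dx ∧ dy gives (2*y) dx ∧ dy ∧ dw
  d(w*x + y^2 + z^2) includes (∂/∂x)(w*x + y^2 + z^2) dx = (w) dx, which multiplied by dy ∧ dz gives (w) dx ∧ dy ∧ dz
  d(w*x + y^2 + z^2) includes (∂/∂w)(w*x + y^2 + z^2) dw = (x) dw, which multiplied by dy ∧ dz gives (x) dy ∧ dz ∧ dw
  d(z*(-3*w - 5*z)) includes (∂/∂z)(z*(-3*w - 5*z)) dz = (-3*w - 10*z) dz, which multiplied by dy ∧ dw gives (3*w + 10*z) dy ∧ dz ∧ dw
  d(x*z) includes (∂/∂x)(x*z) dx = (z) dx, which multiplied by dz ∧ dw gives (z) dx ∧ dz ∧ dw
Collecting like 3-forms: d(omega) = (2*y) dx ∧ dy ∧ dw + (w) dx ∧ dy ∧ dz + (3*w + x + 10*z) dy ∧ dz ∧ dw + (z) dx ∧ dz ∧ dw.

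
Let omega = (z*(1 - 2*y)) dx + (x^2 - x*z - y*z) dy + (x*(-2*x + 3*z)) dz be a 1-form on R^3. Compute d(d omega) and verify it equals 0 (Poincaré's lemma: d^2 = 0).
d(d omega) = 0

Step 1: d omega = sum_{i<j} (∂f_j/∂x_i - ∂f_i/∂x_j) dx_i ∧ dx_j:
  coeff of dx ∧ dy: 2*x + z
  coeff of dx ∧ dz: -4*x + 2*y + 3*z - 1
  coeff of dy ∧ dz: x + y
Step 2: Apply d again to each 2-form coefficient. The only possible 3-form in R^3 is dx ∧ dy ∧ dz, with coefficient
  ∂(coeff of dy∧dz)/∂x - ∂(coeff of dx∧dz)/∂y + ∂(coeff of dx∧dy)/∂z
  = ∂/∂x (x + y) - ∂/∂y (-4*x + 2*y + 3*z - 1) + ∂/∂z (2*x + z).
Each of these terms simplifies to sums of mixed partials that cancel in pairs. The result is 0 (by equality of mixed partials for smooth functions — Schwarz / Clairaut).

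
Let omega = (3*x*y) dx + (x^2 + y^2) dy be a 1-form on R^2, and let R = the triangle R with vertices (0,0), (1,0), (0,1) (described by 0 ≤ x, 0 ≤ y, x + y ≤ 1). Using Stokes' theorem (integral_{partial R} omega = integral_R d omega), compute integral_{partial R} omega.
integral_(partial R) omega = -1/6

Stokes: integral_partial_R omega = integral_R d omega with d omega = (∂Q/∂x - ∂P/∂y) dx ∧ dy.
  ∂Q/∂x = 2*x
  ∂P/∂y = 3*x
  integrand = ∂Q/∂x - ∂P/∂y = -x.
Integrating over R: integral_0^1 integral_0^{1-x} (-x) dy dx = -1/6.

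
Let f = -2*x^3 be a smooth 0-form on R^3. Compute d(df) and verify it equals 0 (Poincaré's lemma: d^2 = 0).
d(df) = 0

Step 1: df = sum_i (∂f/∂x_i) dx_i = (-6*x^2) dx + (0) dy + (0) dz.
Step 2: Apply d again. Using the 1-form formula, the coefficient of dx ∧ dy in d(df) is ∂^2 f/∂x ∂y - ∂^2 f/∂y ∂x = (0) - (0) = 0 (equality of mixed partials for smooth f).
Similarly for dx ∧ dz and dy ∧ dz — all coefficients vanish. So d(df) = 0.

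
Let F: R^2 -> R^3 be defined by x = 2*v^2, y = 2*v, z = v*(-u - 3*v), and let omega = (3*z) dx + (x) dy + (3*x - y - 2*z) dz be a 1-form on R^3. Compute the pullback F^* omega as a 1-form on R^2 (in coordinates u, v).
F^* omega = (2*v^2*(-u - 6*v + 1)) du + (2*v*(-u^2 - 18*u*v + u - 54*v^2 + 8*v)) dv

Using F^*(f dg) = (f ∘ F) d(g ∘ F), substitute each coordinate x_i by F_i(u, v) in f_i, and replace dx_i by d F_i = (∂F_i/∂u) du + (∂F_i/∂v) dv.
  For the x component: f_1(F) = 3*v*(-u - 3*v); d F_1 = (0) du + (4*v) dv
  For the y component: f_2(F) = 2*v^2; d F_2 = (0) du + (2) dv
  For the z component: f_3(F) = 2*v*(u + 6*v - 1); d F_3 = (-v) du + (-u - 6*v) dv
Combining and collecting du, dv coefficients:
  coeff of du: 2*v^2*(-u - 6*v + 1)
  coeff of dv: 2*v*(-u^2 - 18*u*v + u - 54*v^2 + 8*v)
F^* omega = (2*v^2*(-u - 6*v + 1)) du + (2*v*(-u^2 - 18*u*v + u - 54*v^2 + 8*v)) dv.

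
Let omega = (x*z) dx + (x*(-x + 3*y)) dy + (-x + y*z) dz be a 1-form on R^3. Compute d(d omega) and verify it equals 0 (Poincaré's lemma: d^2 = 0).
d(d omega) = 0

Step 1: d omega = sum_{i<j} (∂f_j/∂x_i - ∂f_i/∂x_j) dx_i ∧ dx_j:
  coeff of dx ∧ dy: -2*x + 3*y
  coeff of dx ∧ dz: -x - 1
  coeff of dy ∧ dz: z
Step 2: Apply d again to each 2-form coefficient. The only possible 3-form in R^3 is dx ∧ dy ∧ dz, with coefficient
  ∂(coeff of dy∧dz)/∂x - ∂(coeff of dx∧dz)/∂y + ∂(coeff of dx∧dy)/∂z
  = ∂/∂x (z) - ∂/∂y (-x - 1) + ∂/∂z (-2*x + 3*y).
Each of these terms simplifies to sums of mixed partials that cancel in pairs. The result is 0 (by equality of mixed partials for smooth functions — Schwarz / Clairaut).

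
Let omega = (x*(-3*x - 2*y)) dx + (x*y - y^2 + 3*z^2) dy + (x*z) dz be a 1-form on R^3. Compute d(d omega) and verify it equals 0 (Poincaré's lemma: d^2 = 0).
d(d omega) = 0

Step 1: d omega = sum_{i<j} (∂f_j/∂x_i - ∂f_i/∂x_j) dx_i ∧ dx_j:
  coeff of dx ∧ dy: 2*x + y
  coeff of dx ∧ dz: z
  coeff of dy ∧ dz: -6*z
Step 2: Apply d again to each 2-form coefficient. The only possible 3-form in R^3 is dx ∧ dy ∧ dz, with coefficient
  ∂(coeff of dy∧dz)/∂x - ∂(coeff of dx∧dz)/∂y + ∂(coeff of dx∧dy)/∂z
  = ∂/∂x (-6*z) - ∂/∂y (z) + ∂/∂z (2*x + y).
Each of these terms simplifies to sums of mixed partials that cancel in pairs. The result is 0 (by equality of mixed partials for smooth functions — Schwarz / Clairaut).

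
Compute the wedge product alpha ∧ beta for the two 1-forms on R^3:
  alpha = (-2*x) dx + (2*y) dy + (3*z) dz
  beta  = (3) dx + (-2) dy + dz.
alpha ∧ beta = (4*x - 6*y) dx ∧ dy + (-2*x - 9*z) dx ∧ dz + (2*y + 6*z) dy ∧ dz

Distribute the wedge, using dx_i ∧ dx_j = -dx_j ∧ dx_i and dx_i ∧ dx_i = 0. For each pair (i, j) with i < j, the coefficient of dx_i ∧ dx_j in alpha ∧ beta is (alpha_i * beta_j - alpha_j * beta_i). Collecting: alpha ∧ beta = (4*x - 6*y) dx ∧ dy + (-2*x - 9*z) dx ∧ dz + (2*y + 6*z) dy ∧ dz.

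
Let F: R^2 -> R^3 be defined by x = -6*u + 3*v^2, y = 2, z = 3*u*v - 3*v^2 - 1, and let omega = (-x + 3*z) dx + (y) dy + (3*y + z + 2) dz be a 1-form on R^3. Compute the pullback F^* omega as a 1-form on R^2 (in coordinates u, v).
F^* omega = (9*u*v^2 - 54*u*v - 36*u - 9*v^3 + 72*v^2 + 21*v + 18) du + (9*u^2*v + 27*u*v^2 + 36*u*v + 21*u - 54*v^3 - 60*v) dv

Using F^*(f dg) = (f ∘ F) d(g ∘ F), substitute each coordinate x_i by F_i(u, v) in f_i, and replace dx_i by d F_i = (∂F_i/∂u) du + (∂F_i/∂v) dv.
  For the x component: f_1(F) = 9*u*v + 6*u - 12*v^2 - 3; d F_1 = (-6) du + (6*v) dv
  For the y component: f_2(F) = 2; d F_2 = (0) du + (0) dv
  For the z component: f_3(F) = 3*u*v - 3*v^2 + 7; d F_3 = (3*v) du + (3*u - 6*v) dv
Combining and collecting du, dv coefficients:
  coeff of du: 9*u*v^2 - 54*u*v - 36*u - 9*v^3 + 72*v^2 + 21*v + 18
  coeff of dv: 9*u^2*v + 27*u*v^2 + 36*u*v + 21*u - 54*v^3 - 60*v
F^* omega = (9*u*v^2 - 54*u*v - 36*u - 9*v^3 + 72*v^2 + 21*v + 18) du + (9*u^2*v + 27*u*v^2 + 36*u*v + 21*u - 54*v^3 - 60*v) dv.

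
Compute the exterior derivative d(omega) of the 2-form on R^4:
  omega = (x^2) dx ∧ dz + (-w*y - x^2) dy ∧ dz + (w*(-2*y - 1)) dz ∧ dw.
d(omega) = (-2*x) dx ∧ dy ∧ dz + (-2*w - y) dy ∧ dz ∧ dw

For a 2-form omega = sum_{i<j} g_{ij} dx_i ∧ dx_j, the exterior derivative is
  d(omega) = sum_{i<j} d(g_{ij}) ∧ dx_i ∧ dx_j = sum_{i<j, k} (∂g_{ij}/∂x_k) dx_k ∧ dx_i ∧ dx_j.
Expand each term, using dx_k ∧ dx_i ∧ dx_j = sgn(permutation) dx_{(a)} ∧ dx_{(b)} ∧ dx_{(c)} with (a < b < c) sorted:
  d(-w*y - x^2) includes (∂/∂x)(-w*y - x^2) dx = (-2*x) dx, which multiplied by dy ∧ dz gives (-2*x) dx ∧ dy ∧ dz
  d(-w*y - x^2) includes (∂/∂w)(-w*y - x^2) dw = (-y) dw, which multiplied by dy ∧ dz gives (-y) dy ∧ dz ∧ dw
  d(w*(-2*y - 1)) includes (∂/∂y)(w*(-2*y - 1)) dy = (-2*w) dy, which multiplied by dz ∧ dw gives (-2*w) dy ∧ dz ∧ dw
Collecting like 3-forms: d(omega) = (-2*x) dx ∧ dy ∧ dz + (-2*w - y) dy ∧ dz ∧ dw.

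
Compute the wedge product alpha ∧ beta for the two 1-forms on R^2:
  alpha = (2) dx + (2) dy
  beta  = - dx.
alpha ∧ beta = (2) dx ∧ dy

Distribute the wedge, using dx_i ∧ dx_j = -dx_j ∧ dx_i and dx_i ∧ dx_i = 0. For each pair (i, j) with i < j, the coefficient of dx_i ∧ dx_j in alpha ∧ beta is (alpha_i * beta_j - alpha_j * beta_i). Collecting: alpha ∧ beta = (2) dx ∧ dy.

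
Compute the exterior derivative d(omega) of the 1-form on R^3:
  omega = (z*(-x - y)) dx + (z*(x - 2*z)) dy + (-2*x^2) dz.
d(omega) = (2*z) dx ∧ dy + (-3*x + y) dx ∧ dz + (-x + 4*z) dy ∧ dz

For a 1-form omega = sum_i f_i dx_i, the exterior derivative is
  d(omega) = sum_{i < j} (∂f_j/∂x_i - ∂f_i/∂x_j) dx_i ∧ dx_j.
  coefficient of dx ∧ dy: ∂f_2/∂x - ∂f_1/∂y = ∂(z*(x - 2*z))/∂x - ∂(z*(-x - y))/∂y = 2*z
  coefficient of dx ∧ dz: ∂f_3/∂x - ∂f_1/∂z = ∂(-2*x^2)/∂x - ∂(z*(-x - y))/∂z = -3*x + y
  coefficient of dy ∧ dz: ∂f_3/∂y - ∂f_2/∂z = ∂(-2*x^2)/∂y - ∂(z*(x - 2*z))/∂z = -x + 4*z
Assembling: d(omega) = (2*z) dx ∧ dy + (-3*x + y) dx ∧ dz + (-x + 4*z) dy ∧ dz.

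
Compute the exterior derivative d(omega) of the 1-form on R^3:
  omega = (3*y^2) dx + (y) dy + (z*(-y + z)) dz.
d(omega) = (-6*y) dx ∧ dy + (-z) dy ∧ dz

For a 1-form omega = sum_i f_i dx_i, the exterior derivative is
  d(omega) = sum_{i < j} (∂f_j/∂x_i - ∂f_i/∂x_j) dx_i ∧ dx_j.
  coefficient of dx ∧ dy: ∂f_2/∂x - ∂f_1/∂y = ∂(y)/∂x - ∂(3*y^2)/∂y = -6*y
  coefficient of dy ∧ dz: ∂f_3/∂y - ∂f_2/∂z = ∂(z*(-y + z))/∂y - ∂(y)/∂z = -z
Assembling: d(omega) = (-6*y) dx ∧ dy + (-z) dy ∧ dz.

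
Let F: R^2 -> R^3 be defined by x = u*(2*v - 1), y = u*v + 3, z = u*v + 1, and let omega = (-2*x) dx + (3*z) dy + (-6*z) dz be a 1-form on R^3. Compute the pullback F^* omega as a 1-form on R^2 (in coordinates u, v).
F^* omega = (-11*u*v^2 + 8*u*v - 2*u - 3*v) du + (u*(-11*u*v + 4*u - 3)) dv

Using F^*(f dg) = (f ∘ F) d(g ∘ F), substitute each coordinate x_i by F_i(u, v) in f_i, and replace dx_i by d F_i = (∂F_i/∂u) du + (∂F_i/∂v) dv.
  For the x component: f_1(F) = 2*u*(1 - 2*v); d F_1 = (2*v - 1) du + (2*u) dv
  For the y component: f_2(F) = 3*u*v + 3; d F_2 = (v) du + (u) dv
  For the z component: f_3(F) = -6*u*v - 6; d F_3 = (v) du + (u) dv
Combining and collecting du, dv coefficients:
  coeff of du: -11*u*v^2 + 8*u*v - 2*u - 3*v
  coeff of dv: u*(-11*u*v + 4*u - 3)
F^* omega = (-11*u*v^2 + 8*u*v - 2*u - 3*v) du + (u*(-11*u*v + 4*u - 3)) dv.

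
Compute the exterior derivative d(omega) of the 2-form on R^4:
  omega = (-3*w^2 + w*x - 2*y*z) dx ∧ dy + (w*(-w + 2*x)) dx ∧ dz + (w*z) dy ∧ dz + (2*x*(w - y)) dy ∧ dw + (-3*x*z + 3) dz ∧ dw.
d(omega) = (-2*y) dx ∧ dy ∧ dz + (-4*w + x - 2*y) dx ∧ dy ∧ dw + (-2*w + 2*x - 3*z) dx ∧ dz ∧ dw + (z) dy ∧ dz ∧ dw

For a 2-form omega = sum_{i<j} g_{ij} dx_i ∧ dx_j, the exterior derivative is
  d(omega) = sum_{i<j} d(g_{ij}) ∧ dx_i ∧ dx_j = sum_{i<j, k} (∂g_{ij}/∂x_k) dx_k ∧ dx_i ∧ dx_j.
Expand each term, using dx_k ∧ dx_i ∧ dx_j = sgn(permutation) dx_{(a)} ∧ dx_{(b)} ∧ dx_{(c)} with (a < b < c) sorted:
  d(-3*w^2 + w*x - 2*y*z) includes (∂/∂z)(-3*w^2 + w*x - 2*y*z) dz = (-2*y) dz, which multiplied by dx ∧ dy gives (-2*y) dx ∧ dy ∧ dz
  d(-3*w^2 + w*x - 2*y*z) includes (∂/∂w)(-3*w^2 + w*x - 2*y*z) dw = (-6*w + x) dw, which multiplied by dx ∧ dy gives (-6*w + x) dx ∧ dy ∧ dw
  d(w*(-w + 2*x)) includes (∂/∂w)(w*(-w + 2*x)) dw = (-2*w + 2*x) dw, which multiplied by dx ∧ dz gives (-2*w + 2*x) dx ∧ dz ∧ dw
  d(w*z) includes (∂/∂w)(w*z) dw = (z) dw, which multiplied by dy ∧ dz gives (z) dy ∧ dz ∧ dw
  d(2*x*(w - y)) includes (∂/∂x)(2*x*(w - y)) dx = (2*w - 2*y) dx, which multiplied by dy ∧ dw gives (2*w - 2*y) dx ∧ dy ∧ dw
  d(-3*x*z + 3) includes (∂/∂x)(-3*x*z + 3) dx = (-3*z) dx, which multiplied by dz ∧ dw gives (-3*z) dx ∧ dz ∧ dw
Collecting like 3-forms: d(omega) = (-2*y) dx ∧ dy ∧ dz + (-4*w + x - 2*y) dx ∧ dy ∧ dw + (-2*w + 2*x - 3*z) dx ∧ dz ∧ dw + (z) dy ∧ dz ∧ dw.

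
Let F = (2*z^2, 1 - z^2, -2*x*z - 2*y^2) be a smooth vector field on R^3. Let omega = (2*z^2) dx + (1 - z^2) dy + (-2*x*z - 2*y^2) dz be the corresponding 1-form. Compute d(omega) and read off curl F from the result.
d(omega) = (-4*y + 2*z) dy ∧ dz + (6*z) dz ∧ dx + (0) dx ∧ dy; curl F = (-4*y + 2*z, 6*z, 0)

d omega = sum_{i<j} (∂f_j/∂x_i - ∂f_i/∂x_j) dx_i ∧ dx_j. Under the identification (dy ∧ dz, dz ∧ dx, dx ∧ dy) ↔ (e_x, e_y, e_z), the coefficients are exactly the components of curl F. Compute:
  ∂R/∂y - ∂Q/∂z = (-4*y) - (-2*z) = -4*y + 2*z
  ∂P/∂z - ∂R/∂x = (4*z) - (-2*z) = 6*z
  ∂Q/∂x - ∂P/∂y = (0) - (0) = 0.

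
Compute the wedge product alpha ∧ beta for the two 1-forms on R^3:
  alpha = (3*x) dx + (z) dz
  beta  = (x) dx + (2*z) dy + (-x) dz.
alpha ∧ beta = (6*x*z) dx ∧ dy + (-x*(3*x + z)) dx ∧ dz + (-2*z^2) dy ∧ dz

Distribute the wedge, using dx_i ∧ dx_j = -dx_j ∧ dx_i and dx_i ∧ dx_i = 0. For each pair (i, j) with i < j, the coefficient of dx_i ∧ dx_j in alpha ∧ beta is (alpha_i * beta_j - alpha_j * beta_i). Collecting: alpha ∧ beta = (6*x*z) dx ∧ dy + (-x*(3*x + z)) dx ∧ dz + (-2*z^2) dy ∧ dz.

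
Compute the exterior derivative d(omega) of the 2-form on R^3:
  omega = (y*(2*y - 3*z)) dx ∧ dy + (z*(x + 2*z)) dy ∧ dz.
d(omega) = (-3*y + z) dx ∧ dy ∧ dz

For a 2-form omega = sum_{i<j} g_{ij} dx_i ∧ dx_j, the exterior derivative is
  d(omega) = sum_{i<j} d(g_{ij}) ∧ dx_i ∧ dx_j = sum_{i<j, k} (∂g_{ij}/∂x_k) dx_k ∧ dx_i ∧ dx_j.
Expand each term, using dx_k ∧ dx_i ∧ dx_j = sgn(permutation) dx_{(a)} ∧ dx_{(b)} ∧ dx_{(c)} with (a < b < c) sorted:
  d(y*(2*y - 3*z)) includes (∂/∂z)(y*(2*y - 3*z)) dz = (-3*y) dz, which multiplied by dx ∧ dy gives (-3*y) dx ∧ dy ∧ dz
  d(z*(x + 2*z)) includes (∂/∂x)(z*(x + 2*z)) dx = (z) dx, which multiplied by dy ∧ dz gives (z) dx ∧ dy ∧ dz
Collecting like 3-forms: d(omega) = (-3*y + z) dx ∧ dy ∧ dz.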